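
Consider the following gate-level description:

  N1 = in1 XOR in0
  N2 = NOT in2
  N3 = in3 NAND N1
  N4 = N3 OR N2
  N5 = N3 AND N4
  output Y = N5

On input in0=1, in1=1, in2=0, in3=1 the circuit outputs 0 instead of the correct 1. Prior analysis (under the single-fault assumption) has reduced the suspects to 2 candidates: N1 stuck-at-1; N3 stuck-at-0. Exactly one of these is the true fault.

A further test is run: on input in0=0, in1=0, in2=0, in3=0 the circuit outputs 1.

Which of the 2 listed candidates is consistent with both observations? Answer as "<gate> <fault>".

N1 stuck-at-1

Evaluate each candidate on input in0=0, in1=0, in2=0, in3=0:
  N1 stuck-at-1: N1=1 [stuck-at-1], N2=1, N3=1, N4=1, N5=1 → 1 — matches
  N3 stuck-at-0: N1=0, N2=1, N3=0 [stuck-at-0], N4=1, N5=0 → 0 — eliminated
Only N1 stuck-at-1 reproduces the observed 1.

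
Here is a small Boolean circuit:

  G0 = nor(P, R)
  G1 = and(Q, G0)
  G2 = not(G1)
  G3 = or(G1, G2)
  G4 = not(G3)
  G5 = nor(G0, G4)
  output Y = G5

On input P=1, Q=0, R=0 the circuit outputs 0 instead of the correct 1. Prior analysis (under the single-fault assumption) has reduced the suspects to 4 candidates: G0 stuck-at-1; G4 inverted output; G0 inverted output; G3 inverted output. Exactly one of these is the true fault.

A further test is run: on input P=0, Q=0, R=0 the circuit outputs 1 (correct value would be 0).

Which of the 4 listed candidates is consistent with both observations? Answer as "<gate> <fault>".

Evaluate each candidate on input P=0, Q=0, R=0:
  G0 stuck-at-1: G0=1 [stuck-at-1], G1=0, G2=1, G3=1, G4=0, G5=0 → 0 — eliminated
  G4 inverted output: G0=1, G1=0, G2=1, G3=1, G4=1 [inverted output], G5=0 → 0 — eliminated
  G0 inverted output: G0=0 [inverted output], G1=0, G2=1, G3=1, G4=0, G5=1 → 1 — matches
  G3 inverted output: G0=1, G1=0, G2=1, G3=0 [inverted output], G4=1, G5=0 → 0 — eliminated
Only G0 inverted output reproduces the observed 1.

G0 inverted output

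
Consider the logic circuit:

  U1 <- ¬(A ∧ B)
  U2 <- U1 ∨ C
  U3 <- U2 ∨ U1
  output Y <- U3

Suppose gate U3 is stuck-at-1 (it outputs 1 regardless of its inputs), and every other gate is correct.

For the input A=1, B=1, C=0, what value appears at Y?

1

Propagate with U3 forced: U1=0, U2=0, U3=1 [stuck-at-1].
So Y = 1. (Without the fault it would be 0.)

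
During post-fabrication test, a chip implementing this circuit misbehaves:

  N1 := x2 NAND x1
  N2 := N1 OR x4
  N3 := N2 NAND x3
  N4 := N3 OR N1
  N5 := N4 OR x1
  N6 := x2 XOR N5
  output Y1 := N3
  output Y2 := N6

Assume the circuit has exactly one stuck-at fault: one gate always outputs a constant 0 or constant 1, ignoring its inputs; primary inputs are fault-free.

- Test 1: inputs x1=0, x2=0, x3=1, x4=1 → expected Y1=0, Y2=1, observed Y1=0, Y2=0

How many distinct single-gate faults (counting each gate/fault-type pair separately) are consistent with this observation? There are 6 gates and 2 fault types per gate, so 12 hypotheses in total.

4

Fault-free: N1=1, N2=1, N3=0, N4=1, N5=1, N6=1 → Y1=0, Y2=1. Observed Y1=0, Y2=0.
  N1 stuck-at-0: output Y1=0, Y2=0 ✓
  N1 stuck-at-1: output Y1=0, Y2=1 ✗
  N2 stuck-at-0: output Y1=1, Y2=1 ✗
  N2 stuck-at-1: output Y1=0, Y2=1 ✗
  N3 stuck-at-0: output Y1=0, Y2=1 ✗
  N3 stuck-at-1: output Y1=1, Y2=1 ✗
  N4 stuck-at-0: output Y1=0, Y2=0 ✓
  N4 stuck-at-1: output Y1=0, Y2=1 ✗
  N5 stuck-at-0: output Y1=0, Y2=0 ✓
  N5 stuck-at-1: output Y1=0, Y2=1 ✗
  N6 stuck-at-0: output Y1=0, Y2=0 ✓
  N6 stuck-at-1: output Y1=0, Y2=1 ✗
Consistent faults: {N1 stuck-at-0, N4 stuck-at-0, N5 stuck-at-0, N6 stuck-at-0} — 4 in all.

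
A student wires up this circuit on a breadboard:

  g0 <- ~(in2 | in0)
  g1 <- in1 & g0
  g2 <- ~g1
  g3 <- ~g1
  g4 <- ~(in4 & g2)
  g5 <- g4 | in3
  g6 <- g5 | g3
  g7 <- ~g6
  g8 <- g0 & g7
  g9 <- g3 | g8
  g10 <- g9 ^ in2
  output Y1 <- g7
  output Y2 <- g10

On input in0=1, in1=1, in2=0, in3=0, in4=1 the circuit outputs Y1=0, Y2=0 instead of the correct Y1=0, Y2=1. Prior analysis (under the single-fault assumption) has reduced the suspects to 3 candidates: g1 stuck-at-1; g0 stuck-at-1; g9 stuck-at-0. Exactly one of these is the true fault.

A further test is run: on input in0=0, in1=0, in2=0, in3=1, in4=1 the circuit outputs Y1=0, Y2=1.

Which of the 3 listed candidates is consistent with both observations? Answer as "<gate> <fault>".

g0 stuck-at-1

Evaluate each candidate on input in0=0, in1=0, in2=0, in3=1, in4=1:
  g1 stuck-at-1: g0=1, g1=1 [stuck-at-1], g2=0, g3=0, g4=1, g5=1, g6=1, g7=0, g8=0, g9=0, g10=0 → Y1=0, Y2=0 — eliminated
  g0 stuck-at-1: g0=1 [stuck-at-1], g1=0, g2=1, g3=1, g4=0, g5=1, g6=1, g7=0, g8=0, g9=1, g10=1 → Y1=0, Y2=1 — matches
  g9 stuck-at-0: g0=1, g1=0, g2=1, g3=1, g4=0, g5=1, g6=1, g7=0, g8=0, g9=0 [stuck-at-0], g10=0 → Y1=0, Y2=0 — eliminated
Only g0 stuck-at-1 reproduces the observed Y1=0, Y2=1.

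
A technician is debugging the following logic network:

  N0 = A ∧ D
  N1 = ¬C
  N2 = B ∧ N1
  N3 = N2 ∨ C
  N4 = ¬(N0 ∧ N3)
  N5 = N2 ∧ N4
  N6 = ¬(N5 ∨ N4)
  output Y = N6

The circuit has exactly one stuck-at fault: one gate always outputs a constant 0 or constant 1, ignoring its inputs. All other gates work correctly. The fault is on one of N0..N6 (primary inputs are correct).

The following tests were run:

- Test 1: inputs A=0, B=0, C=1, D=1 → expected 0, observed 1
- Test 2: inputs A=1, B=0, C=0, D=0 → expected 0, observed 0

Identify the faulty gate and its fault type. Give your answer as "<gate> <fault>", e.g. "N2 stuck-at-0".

N0 stuck-at-1

Fault-free values for test 1 (A=0, B=0, C=1, D=1): N0=0, N1=0, N2=0, N3=1, N4=1, N5=0, N6=0, giving Y=0. Observed 1.
Test 1: faults giving observed 1 are {N0 stuck-at-1, N4 stuck-at-0, N6 stuck-at-1}.
Test 2 (A=1, B=0, C=0, D=0): fault-free N0=0, N1=1, N2=0, N3=0, N4=1, N5=0, N6=0 → 0; observed 0. Eliminates N4 stuck-at-0, N6 stuck-at-1.
Only N0 stuck-at-1 is consistent with every test.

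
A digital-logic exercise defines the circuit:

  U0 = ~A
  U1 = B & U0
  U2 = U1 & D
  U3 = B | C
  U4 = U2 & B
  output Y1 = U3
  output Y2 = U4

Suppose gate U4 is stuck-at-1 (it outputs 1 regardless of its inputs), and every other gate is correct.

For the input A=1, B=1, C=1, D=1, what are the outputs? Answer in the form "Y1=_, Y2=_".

Y1=1, Y2=1

Propagate with U4 forced: U0=0, U1=0, U2=0, U3=1, U4=1 [stuck-at-1].
So the outputs are Y1=1, Y2=1. (Without the fault they would be Y1=1, Y2=0.)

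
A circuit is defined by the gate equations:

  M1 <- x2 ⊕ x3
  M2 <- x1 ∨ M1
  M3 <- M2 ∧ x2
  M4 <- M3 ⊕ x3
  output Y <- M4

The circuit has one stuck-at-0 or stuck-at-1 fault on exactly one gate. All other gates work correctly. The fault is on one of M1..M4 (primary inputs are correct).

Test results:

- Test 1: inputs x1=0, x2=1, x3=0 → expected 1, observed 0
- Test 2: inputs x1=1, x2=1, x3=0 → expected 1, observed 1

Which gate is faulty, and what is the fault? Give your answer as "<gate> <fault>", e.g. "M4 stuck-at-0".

Fault-free values for test 1 (x1=0, x2=1, x3=0): M1=1, M2=1, M3=1, M4=1, giving Y=1. Observed 0.
Test 1: faults giving observed 0 are {M1 stuck-at-0, M2 stuck-at-0, M3 stuck-at-0, M4 stuck-at-0}.
Test 2 (x1=1, x2=1, x3=0): fault-free M1=1, M2=1, M3=1, M4=1 → 1; observed 1. Eliminates M2 stuck-at-0, M3 stuck-at-0, M4 stuck-at-0.
Only M1 stuck-at-0 is consistent with every test.

M1 stuck-at-0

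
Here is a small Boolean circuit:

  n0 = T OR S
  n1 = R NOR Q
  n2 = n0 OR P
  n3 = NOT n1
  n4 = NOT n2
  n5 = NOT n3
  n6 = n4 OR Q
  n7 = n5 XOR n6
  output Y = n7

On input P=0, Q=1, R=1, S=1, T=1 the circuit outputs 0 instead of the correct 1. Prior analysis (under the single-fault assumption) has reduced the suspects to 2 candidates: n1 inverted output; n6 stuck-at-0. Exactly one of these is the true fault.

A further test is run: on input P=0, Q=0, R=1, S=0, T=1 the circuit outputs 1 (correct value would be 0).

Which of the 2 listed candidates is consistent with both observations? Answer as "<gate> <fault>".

n1 inverted output

Evaluate each candidate on input P=0, Q=0, R=1, S=0, T=1:
  n1 inverted output: n0=1, n1=1 [inverted output], n2=1, n3=0, n4=0, n5=1, n6=0, n7=1 → 1 — matches
  n6 stuck-at-0: n0=1, n1=0, n2=1, n3=1, n4=0, n5=0, n6=0 [stuck-at-0], n7=0 → 0 — eliminated
Only n1 inverted output reproduces the observed 1.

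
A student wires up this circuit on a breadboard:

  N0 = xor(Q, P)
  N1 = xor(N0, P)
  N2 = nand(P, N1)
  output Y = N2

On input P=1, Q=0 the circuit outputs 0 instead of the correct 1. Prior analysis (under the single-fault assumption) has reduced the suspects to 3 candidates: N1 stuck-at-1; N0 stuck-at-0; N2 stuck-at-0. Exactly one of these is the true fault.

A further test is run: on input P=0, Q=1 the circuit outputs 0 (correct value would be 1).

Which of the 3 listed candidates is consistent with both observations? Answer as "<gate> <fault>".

Evaluate each candidate on input P=0, Q=1:
  N1 stuck-at-1: N0=1, N1=1 [stuck-at-1], N2=1 → 1 — eliminated
  N0 stuck-at-0: N0=0 [stuck-at-0], N1=0, N2=1 → 1 — eliminated
  N2 stuck-at-0: N0=1, N1=1, N2=0 [stuck-at-0] → 0 — matches
Only N2 stuck-at-0 reproduces the observed 0.

N2 stuck-at-0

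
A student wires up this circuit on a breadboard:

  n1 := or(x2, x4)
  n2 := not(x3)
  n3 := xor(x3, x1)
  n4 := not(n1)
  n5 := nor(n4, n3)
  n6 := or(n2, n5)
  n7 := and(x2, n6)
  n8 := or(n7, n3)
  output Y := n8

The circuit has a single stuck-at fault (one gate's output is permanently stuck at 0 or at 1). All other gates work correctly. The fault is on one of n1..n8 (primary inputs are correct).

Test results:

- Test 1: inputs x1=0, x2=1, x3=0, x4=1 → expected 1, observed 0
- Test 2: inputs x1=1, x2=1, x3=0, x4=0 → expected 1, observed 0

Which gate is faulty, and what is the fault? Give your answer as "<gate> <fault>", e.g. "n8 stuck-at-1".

Fault-free values for test 1 (x1=0, x2=1, x3=0, x4=1): n1=1, n2=1, n3=0, n4=0, n5=1, n6=1, n7=1, n8=1, giving Y=1. Observed 0.
Test 1: faults giving observed 0 are {n6 stuck-at-0, n7 stuck-at-0, n8 stuck-at-0}.
Test 2 (x1=1, x2=1, x3=0, x4=0): fault-free n1=1, n2=1, n3=1, n4=0, n5=0, n6=1, n7=1, n8=1 → 1; observed 0. Eliminates n6 stuck-at-0, n7 stuck-at-0.
Only n8 stuck-at-0 is consistent with every test.

n8 stuck-at-0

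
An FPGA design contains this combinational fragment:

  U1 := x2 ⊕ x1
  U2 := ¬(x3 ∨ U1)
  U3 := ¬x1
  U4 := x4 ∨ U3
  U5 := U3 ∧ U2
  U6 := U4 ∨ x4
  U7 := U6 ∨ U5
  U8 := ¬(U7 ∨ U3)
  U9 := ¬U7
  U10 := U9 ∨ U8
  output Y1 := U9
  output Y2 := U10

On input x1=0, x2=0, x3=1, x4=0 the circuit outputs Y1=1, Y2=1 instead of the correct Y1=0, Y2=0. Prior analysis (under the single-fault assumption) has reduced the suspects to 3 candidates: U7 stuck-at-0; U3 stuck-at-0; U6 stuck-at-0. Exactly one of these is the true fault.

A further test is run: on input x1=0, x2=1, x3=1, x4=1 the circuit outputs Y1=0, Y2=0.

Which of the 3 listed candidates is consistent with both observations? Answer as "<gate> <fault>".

U3 stuck-at-0

Evaluate each candidate on input x1=0, x2=1, x3=1, x4=1:
  U7 stuck-at-0: U1=1, U2=0, U3=1, U4=1, U5=0, U6=1, U7=0 [stuck-at-0], U8=0, U9=1, U10=1 → Y1=1, Y2=1 — eliminated
  U3 stuck-at-0: U1=1, U2=0, U3=0 [stuck-at-0], U4=1, U5=0, U6=1, U7=1, U8=0, U9=0, U10=0 → Y1=0, Y2=0 — matches
  U6 stuck-at-0: U1=1, U2=0, U3=1, U4=1, U5=0, U6=0 [stuck-at-0], U7=0, U8=0, U9=1, U10=1 → Y1=1, Y2=1 — eliminated
Only U3 stuck-at-0 reproduces the observed Y1=0, Y2=0.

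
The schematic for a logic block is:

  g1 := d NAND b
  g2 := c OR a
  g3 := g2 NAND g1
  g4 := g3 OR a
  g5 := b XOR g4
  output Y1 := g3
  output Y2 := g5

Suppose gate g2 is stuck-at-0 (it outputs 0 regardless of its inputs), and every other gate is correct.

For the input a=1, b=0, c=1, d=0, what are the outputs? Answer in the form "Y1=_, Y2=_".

Propagate with g2 forced: g1=1, g2=0 [stuck-at-0], g3=1, g4=1, g5=1.
So the outputs are Y1=1, Y2=1. (Without the fault they would be Y1=0, Y2=1.)

Y1=1, Y2=1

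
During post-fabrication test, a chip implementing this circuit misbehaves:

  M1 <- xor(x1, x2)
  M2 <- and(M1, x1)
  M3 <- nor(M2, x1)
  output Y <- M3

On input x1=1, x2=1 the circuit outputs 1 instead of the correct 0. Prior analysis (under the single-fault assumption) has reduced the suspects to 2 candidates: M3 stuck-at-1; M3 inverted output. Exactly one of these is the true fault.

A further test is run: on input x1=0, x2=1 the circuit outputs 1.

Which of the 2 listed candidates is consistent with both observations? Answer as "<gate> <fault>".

M3 stuck-at-1

Evaluate each candidate on input x1=0, x2=1:
  M3 stuck-at-1: M1=1, M2=0, M3=1 [stuck-at-1] → 1 — matches
  M3 inverted output: M1=1, M2=0, M3=0 [inverted output] → 0 — eliminated
Only M3 stuck-at-1 reproduces the observed 1.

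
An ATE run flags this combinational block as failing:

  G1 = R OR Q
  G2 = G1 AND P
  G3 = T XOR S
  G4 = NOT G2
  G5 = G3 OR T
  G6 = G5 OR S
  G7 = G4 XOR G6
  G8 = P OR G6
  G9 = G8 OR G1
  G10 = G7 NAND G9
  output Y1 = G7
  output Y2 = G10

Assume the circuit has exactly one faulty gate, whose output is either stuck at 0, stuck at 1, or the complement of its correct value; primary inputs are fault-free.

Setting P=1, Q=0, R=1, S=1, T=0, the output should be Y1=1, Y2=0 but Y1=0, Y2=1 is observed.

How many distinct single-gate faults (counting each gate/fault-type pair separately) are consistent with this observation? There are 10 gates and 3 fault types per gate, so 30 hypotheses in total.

Fault-free: G1=1, G2=1, G3=1, G4=0, G5=1, G6=1, G7=1, G8=1, G9=1, G10=0 → Y1=1, Y2=0. Observed Y1=0, Y2=1.
  G1: stuck-at-0, inverted output ✓; others ✗
  G2: stuck-at-0, inverted output ✓; others ✗
  G3: none of the 3 fault types match ✗
  G4: stuck-at-1, inverted output ✓; others ✗
  G5: none of the 3 fault types match ✗
  G6: stuck-at-0, inverted output ✓; others ✗
  G7: stuck-at-0, inverted output ✓; others ✗
  G8: none of the 3 fault types match ✗
  G9: none of the 3 fault types match ✗
  G10: none of the 3 fault types match ✗
Consistent faults: {G1 stuck-at-0, G1 inverted output, G2 stuck-at-0, G2 inverted output, G4 stuck-at-1, G4 inverted output, G6 stuck-at-0, G6 inverted output, G7 stuck-at-0, G7 inverted output} — 10 in all.

10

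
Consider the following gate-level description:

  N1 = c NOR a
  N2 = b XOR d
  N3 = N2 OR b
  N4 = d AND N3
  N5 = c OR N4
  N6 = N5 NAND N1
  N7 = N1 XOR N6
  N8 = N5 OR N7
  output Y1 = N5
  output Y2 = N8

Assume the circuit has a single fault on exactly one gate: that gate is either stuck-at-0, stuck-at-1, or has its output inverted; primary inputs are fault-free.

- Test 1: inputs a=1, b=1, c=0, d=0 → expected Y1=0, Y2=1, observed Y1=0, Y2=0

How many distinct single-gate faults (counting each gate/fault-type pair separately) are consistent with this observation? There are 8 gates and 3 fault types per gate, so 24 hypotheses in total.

8

Fault-free: N1=0, N2=1, N3=1, N4=0, N5=0, N6=1, N7=1, N8=1 → Y1=0, Y2=1. Observed Y1=0, Y2=0.
  N1: stuck-at-1, inverted output ✓; others ✗
  N2: none of the 3 fault types match ✗
  N3: none of the 3 fault types match ✗
  N4: none of the 3 fault types match ✗
  N5: none of the 3 fault types match ✗
  N6: stuck-at-0, inverted output ✓; others ✗
  N7: stuck-at-0, inverted output ✓; others ✗
  N8: stuck-at-0, inverted output ✓; others ✗
Consistent faults: {N1 stuck-at-1, N1 inverted output, N6 stuck-at-0, N6 inverted output, N7 stuck-at-0, N7 inverted output, N8 stuck-at-0, N8 inverted output} — 8 in all.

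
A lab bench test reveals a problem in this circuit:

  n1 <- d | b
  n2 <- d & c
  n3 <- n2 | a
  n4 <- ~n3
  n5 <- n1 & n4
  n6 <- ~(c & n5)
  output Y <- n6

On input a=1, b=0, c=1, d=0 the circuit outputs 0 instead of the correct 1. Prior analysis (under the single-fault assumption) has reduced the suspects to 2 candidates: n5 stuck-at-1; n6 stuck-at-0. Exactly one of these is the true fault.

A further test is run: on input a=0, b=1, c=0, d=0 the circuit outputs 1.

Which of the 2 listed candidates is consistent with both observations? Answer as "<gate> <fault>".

n5 stuck-at-1

Evaluate each candidate on input a=0, b=1, c=0, d=0:
  n5 stuck-at-1: n1=1, n2=0, n3=0, n4=1, n5=1 [stuck-at-1], n6=1 → 1 — matches
  n6 stuck-at-0: n1=1, n2=0, n3=0, n4=1, n5=1, n6=0 [stuck-at-0] → 0 — eliminated
Only n5 stuck-at-1 reproduces the observed 1.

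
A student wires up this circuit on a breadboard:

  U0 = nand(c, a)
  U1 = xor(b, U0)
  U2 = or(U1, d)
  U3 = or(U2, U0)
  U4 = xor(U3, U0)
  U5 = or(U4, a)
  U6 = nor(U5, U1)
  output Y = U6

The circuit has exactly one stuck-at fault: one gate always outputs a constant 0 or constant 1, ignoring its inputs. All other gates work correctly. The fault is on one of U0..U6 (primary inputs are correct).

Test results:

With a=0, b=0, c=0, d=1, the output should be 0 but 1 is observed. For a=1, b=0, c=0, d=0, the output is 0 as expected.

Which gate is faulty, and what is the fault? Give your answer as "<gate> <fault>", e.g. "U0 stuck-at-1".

U1 stuck-at-0

Fault-free values for test 1 (a=0, b=0, c=0, d=1): U0=1, U1=1, U2=1, U3=1, U4=0, U5=0, U6=0, giving Y=0. Observed 1.
Test 1: faults giving observed 1 are {U1 stuck-at-0, U6 stuck-at-1}.
Test 2 (a=1, b=0, c=0, d=0): fault-free U0=1, U1=1, U2=1, U3=1, U4=0, U5=1, U6=0 → 0; observed 0. Eliminates U6 stuck-at-1.
Only U1 stuck-at-0 is consistent with every test.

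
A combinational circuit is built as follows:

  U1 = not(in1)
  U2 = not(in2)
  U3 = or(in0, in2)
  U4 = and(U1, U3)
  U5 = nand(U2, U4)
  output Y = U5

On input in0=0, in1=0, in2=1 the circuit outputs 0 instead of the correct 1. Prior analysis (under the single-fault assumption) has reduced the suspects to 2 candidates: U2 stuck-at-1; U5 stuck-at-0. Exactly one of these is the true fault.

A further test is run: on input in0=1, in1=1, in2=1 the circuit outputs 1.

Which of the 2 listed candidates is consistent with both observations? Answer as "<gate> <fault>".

Evaluate each candidate on input in0=1, in1=1, in2=1:
  U2 stuck-at-1: U1=0, U2=1 [stuck-at-1], U3=1, U4=0, U5=1 → 1 — matches
  U5 stuck-at-0: U1=0, U2=0, U3=1, U4=0, U5=0 [stuck-at-0] → 0 — eliminated
Only U2 stuck-at-1 reproduces the observed 1.

U2 stuck-at-1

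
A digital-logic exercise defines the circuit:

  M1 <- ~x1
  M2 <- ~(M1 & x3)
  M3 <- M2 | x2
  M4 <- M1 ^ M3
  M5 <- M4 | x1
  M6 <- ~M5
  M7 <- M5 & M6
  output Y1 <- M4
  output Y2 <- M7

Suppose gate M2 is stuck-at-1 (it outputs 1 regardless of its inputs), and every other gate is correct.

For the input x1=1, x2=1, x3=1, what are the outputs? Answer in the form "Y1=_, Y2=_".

Y1=1, Y2=0

Propagate with M2 forced: M1=0, M2=1 [stuck-at-1], M3=1, M4=1, M5=1, M6=0, M7=0.
So the outputs are Y1=1, Y2=0. (Same as the fault-free value — the fault is masked on this input.)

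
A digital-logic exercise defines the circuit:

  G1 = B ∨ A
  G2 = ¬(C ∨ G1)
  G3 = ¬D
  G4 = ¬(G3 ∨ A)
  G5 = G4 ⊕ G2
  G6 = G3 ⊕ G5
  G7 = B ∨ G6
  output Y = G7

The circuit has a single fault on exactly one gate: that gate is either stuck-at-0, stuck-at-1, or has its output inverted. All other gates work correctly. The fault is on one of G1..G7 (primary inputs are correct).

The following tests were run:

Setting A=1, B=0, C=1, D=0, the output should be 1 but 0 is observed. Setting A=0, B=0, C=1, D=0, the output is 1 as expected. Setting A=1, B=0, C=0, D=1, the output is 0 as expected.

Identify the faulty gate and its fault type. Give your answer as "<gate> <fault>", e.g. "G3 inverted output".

G3 stuck-at-0

Fault-free values for test 1 (A=1, B=0, C=1, D=0): G1=1, G2=0, G3=1, G4=0, G5=0, G6=1, G7=1, giving Y=1. Observed 0.
Test 1: faults giving observed 0 are {G2 stuck-at-1, G2 inverted output, G3 stuck-at-0, G3 inverted output, G4 stuck-at-1, G4 inverted output, G5 stuck-at-1, G5 inverted output, G6 stuck-at-0, G6 inverted output, G7 stuck-at-0, G7 inverted output}.
Test 2 (A=0, B=0, C=1, D=0): fault-free G1=0, G2=0, G3=1, G4=0, G5=0, G6=1, G7=1 → 1; observed 1. Eliminates G2 stuck-at-1, G2 inverted output, G4 stuck-at-1, G4 inverted output, G5 stuck-at-1, G5 inverted output, G6 stuck-at-0, G6 inverted output, G7 stuck-at-0, G7 inverted output.
Test 3 (A=1, B=0, C=0, D=1): fault-free G1=1, G2=0, G3=0, G4=0, G5=0, G6=0, G7=0 → 0; observed 0. Eliminates G3 inverted output.
Only G3 stuck-at-0 is consistent with every test.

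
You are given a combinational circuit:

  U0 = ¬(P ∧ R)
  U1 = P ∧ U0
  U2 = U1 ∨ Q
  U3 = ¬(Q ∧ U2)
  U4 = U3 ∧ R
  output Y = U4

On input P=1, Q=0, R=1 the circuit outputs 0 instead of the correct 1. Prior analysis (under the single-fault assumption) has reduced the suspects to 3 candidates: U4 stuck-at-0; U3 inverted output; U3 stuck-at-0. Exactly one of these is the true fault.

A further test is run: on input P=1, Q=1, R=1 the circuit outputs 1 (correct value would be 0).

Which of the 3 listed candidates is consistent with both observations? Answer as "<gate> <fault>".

U3 inverted output

Evaluate each candidate on input P=1, Q=1, R=1:
  U4 stuck-at-0: U0=0, U1=0, U2=1, U3=0, U4=0 [stuck-at-0] → 0 — eliminated
  U3 inverted output: U0=0, U1=0, U2=1, U3=1 [inverted output], U4=1 → 1 — matches
  U3 stuck-at-0: U0=0, U1=0, U2=1, U3=0 [stuck-at-0], U4=0 → 0 — eliminated
Only U3 inverted output reproduces the observed 1.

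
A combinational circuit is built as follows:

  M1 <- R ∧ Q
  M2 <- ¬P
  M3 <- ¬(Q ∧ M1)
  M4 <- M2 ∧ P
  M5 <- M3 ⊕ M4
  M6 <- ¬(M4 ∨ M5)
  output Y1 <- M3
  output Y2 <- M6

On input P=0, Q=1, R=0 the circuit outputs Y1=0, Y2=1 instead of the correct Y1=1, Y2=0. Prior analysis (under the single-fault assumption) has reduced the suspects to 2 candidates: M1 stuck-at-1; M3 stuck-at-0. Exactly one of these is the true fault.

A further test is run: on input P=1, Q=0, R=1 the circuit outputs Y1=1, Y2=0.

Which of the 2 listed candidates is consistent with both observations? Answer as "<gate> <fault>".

Evaluate each candidate on input P=1, Q=0, R=1:
  M1 stuck-at-1: M1=1 [stuck-at-1], M2=0, M3=1, M4=0, M5=1, M6=0 → Y1=1, Y2=0 — matches
  M3 stuck-at-0: M1=0, M2=0, M3=0 [stuck-at-0], M4=0, M5=0, M6=1 → Y1=0, Y2=1 — eliminated
Only M1 stuck-at-1 reproduces the observed Y1=1, Y2=0.

M1 stuck-at-1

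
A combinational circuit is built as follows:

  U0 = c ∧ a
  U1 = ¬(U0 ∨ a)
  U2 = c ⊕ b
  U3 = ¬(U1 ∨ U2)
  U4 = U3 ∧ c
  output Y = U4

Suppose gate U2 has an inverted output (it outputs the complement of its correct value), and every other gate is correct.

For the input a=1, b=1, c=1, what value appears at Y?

0

Propagate with U2 forced: U0=1, U1=0, U2=1 [inverted output], U3=0, U4=0.
So Y = 0. (Without the fault it would be 1.)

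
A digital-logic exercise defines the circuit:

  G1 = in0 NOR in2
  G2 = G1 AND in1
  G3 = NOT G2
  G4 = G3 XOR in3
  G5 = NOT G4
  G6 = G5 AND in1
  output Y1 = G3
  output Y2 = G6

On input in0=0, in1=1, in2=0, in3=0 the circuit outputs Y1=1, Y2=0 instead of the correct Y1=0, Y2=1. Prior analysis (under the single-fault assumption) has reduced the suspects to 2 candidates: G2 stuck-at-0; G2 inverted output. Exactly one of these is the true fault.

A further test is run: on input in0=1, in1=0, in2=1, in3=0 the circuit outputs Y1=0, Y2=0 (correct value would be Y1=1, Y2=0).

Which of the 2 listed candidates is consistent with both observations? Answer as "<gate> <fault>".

G2 inverted output

Evaluate each candidate on input in0=1, in1=0, in2=1, in3=0:
  G2 stuck-at-0: G1=0, G2=0 [stuck-at-0], G3=1, G4=1, G5=0, G6=0 → Y1=1, Y2=0 — eliminated
  G2 inverted output: G1=0, G2=1 [inverted output], G3=0, G4=0, G5=1, G6=0 → Y1=0, Y2=0 — matches
Only G2 inverted output reproduces the observed Y1=0, Y2=0.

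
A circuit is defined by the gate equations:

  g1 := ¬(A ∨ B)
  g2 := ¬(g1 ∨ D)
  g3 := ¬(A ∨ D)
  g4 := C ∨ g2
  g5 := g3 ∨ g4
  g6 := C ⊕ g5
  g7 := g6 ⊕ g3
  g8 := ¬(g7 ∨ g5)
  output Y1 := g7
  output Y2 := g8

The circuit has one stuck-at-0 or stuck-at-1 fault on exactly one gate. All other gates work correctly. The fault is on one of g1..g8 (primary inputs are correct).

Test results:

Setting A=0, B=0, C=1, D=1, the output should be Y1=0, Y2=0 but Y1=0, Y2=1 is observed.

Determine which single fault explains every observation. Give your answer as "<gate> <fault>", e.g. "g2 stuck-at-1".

g8 stuck-at-1

Fault-free values for test 1 (A=0, B=0, C=1, D=1): g1=1, g2=0, g3=0, g4=1, g5=1, g6=0, g7=0, g8=0, giving Y1=0, Y2=0. Observed Y1=0, Y2=1.
Test 1: faults giving observed Y1=0, Y2=1 are {g8 stuck-at-1}.
Only g8 stuck-at-1 is consistent with every test.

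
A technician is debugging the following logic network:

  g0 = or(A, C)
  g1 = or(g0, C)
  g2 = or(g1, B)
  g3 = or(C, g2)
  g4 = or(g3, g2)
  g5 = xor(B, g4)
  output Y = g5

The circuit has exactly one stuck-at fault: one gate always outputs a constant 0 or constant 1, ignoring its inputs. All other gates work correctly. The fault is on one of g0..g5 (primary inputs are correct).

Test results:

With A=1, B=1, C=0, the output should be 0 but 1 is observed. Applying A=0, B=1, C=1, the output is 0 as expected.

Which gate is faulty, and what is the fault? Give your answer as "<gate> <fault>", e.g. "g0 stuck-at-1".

g2 stuck-at-0

Fault-free values for test 1 (A=1, B=1, C=0): g0=1, g1=1, g2=1, g3=1, g4=1, g5=0, giving Y=0. Observed 1.
Test 1: faults giving observed 1 are {g2 stuck-at-0, g4 stuck-at-0, g5 stuck-at-1}.
Test 2 (A=0, B=1, C=1): fault-free g0=1, g1=1, g2=1, g3=1, g4=1, g5=0 → 0; observed 0. Eliminates g4 stuck-at-0, g5 stuck-at-1.
Only g2 stuck-at-0 is consistent with every test.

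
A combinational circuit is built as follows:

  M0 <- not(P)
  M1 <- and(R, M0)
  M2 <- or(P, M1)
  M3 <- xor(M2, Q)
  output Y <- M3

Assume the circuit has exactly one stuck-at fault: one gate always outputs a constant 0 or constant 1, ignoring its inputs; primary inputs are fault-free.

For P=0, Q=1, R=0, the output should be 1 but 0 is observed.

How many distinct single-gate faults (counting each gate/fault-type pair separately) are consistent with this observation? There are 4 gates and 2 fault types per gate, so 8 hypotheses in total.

3

Fault-free: M0=1, M1=0, M2=0, M3=1 → 1. Observed 0.
  M0 stuck-at-0: output 1 ✗
  M0 stuck-at-1: output 1 ✗
  M1 stuck-at-0: output 1 ✗
  M1 stuck-at-1: output 0 ✓
  M2 stuck-at-0: output 1 ✗
  M2 stuck-at-1: output 0 ✓
  M3 stuck-at-0: output 0 ✓
  M3 stuck-at-1: output 1 ✗
Consistent faults: {M1 stuck-at-1, M2 stuck-at-1, M3 stuck-at-0} — 3 in all.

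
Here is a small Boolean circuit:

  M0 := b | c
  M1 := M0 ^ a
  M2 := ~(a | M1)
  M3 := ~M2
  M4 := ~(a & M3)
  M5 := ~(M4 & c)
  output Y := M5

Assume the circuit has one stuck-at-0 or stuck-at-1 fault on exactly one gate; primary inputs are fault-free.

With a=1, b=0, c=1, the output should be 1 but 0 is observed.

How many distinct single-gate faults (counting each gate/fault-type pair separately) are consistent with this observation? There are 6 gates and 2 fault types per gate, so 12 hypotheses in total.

Fault-free: M0=1, M1=0, M2=0, M3=1, M4=0, M5=1 → 1. Observed 0.
  M0 stuck-at-0: output 1 ✗
  M0 stuck-at-1: output 1 ✗
  M1 stuck-at-0: output 1 ✗
  M1 stuck-at-1: output 1 ✗
  M2 stuck-at-0: output 1 ✗
  M2 stuck-at-1: output 0 ✓
  M3 stuck-at-0: output 0 ✓
  M3 stuck-at-1: output 1 ✗
  M4 stuck-at-0: output 1 ✗
  M4 stuck-at-1: output 0 ✓
  M5 stuck-at-0: output 0 ✓
  M5 stuck-at-1: output 1 ✗
Consistent faults: {M2 stuck-at-1, M3 stuck-at-0, M4 stuck-at-1, M5 stuck-at-0} — 4 in all.

4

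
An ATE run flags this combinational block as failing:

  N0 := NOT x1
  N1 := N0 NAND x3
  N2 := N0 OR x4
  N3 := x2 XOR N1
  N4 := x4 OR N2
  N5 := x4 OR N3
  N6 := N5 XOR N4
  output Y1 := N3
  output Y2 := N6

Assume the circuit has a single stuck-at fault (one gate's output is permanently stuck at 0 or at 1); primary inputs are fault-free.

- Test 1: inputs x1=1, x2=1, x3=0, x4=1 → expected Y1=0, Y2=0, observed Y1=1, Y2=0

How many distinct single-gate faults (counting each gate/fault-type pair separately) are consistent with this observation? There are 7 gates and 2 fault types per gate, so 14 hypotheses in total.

Fault-free: N0=0, N1=1, N2=1, N3=0, N4=1, N5=1, N6=0 → Y1=0, Y2=0. Observed Y1=1, Y2=0.
  N0 stuck-at-0: output Y1=0, Y2=0 ✗
  N0 stuck-at-1: output Y1=0, Y2=0 ✗
  N1 stuck-at-0: output Y1=1, Y2=0 ✓
  N1 stuck-at-1: output Y1=0, Y2=0 ✗
  N2 stuck-at-0: output Y1=0, Y2=0 ✗
  N2 stuck-at-1: output Y1=0, Y2=0 ✗
  N3 stuck-at-0: output Y1=0, Y2=0 ✗
  N3 stuck-at-1: output Y1=1, Y2=0 ✓
  N4 stuck-at-0: output Y1=0, Y2=1 ✗
  N4 stuck-at-1: output Y1=0, Y2=0 ✗
  N5 stuck-at-0: output Y1=0, Y2=1 ✗
  N5 stuck-at-1: output Y1=0, Y2=0 ✗
  N6 stuck-at-0: output Y1=0, Y2=0 ✗
  N6 stuck-at-1: output Y1=0, Y2=1 ✗
Consistent faults: {N1 stuck-at-0, N3 stuck-at-1} — 2 in all.

2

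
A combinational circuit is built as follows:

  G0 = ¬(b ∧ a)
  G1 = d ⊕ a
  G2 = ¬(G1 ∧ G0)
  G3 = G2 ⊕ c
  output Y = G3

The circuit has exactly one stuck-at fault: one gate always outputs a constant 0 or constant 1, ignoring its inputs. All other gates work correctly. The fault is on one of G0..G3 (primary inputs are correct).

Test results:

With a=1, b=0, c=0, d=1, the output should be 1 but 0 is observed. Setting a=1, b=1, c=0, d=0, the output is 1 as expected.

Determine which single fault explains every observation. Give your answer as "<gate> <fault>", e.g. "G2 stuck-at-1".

G1 stuck-at-1

Fault-free values for test 1 (a=1, b=0, c=0, d=1): G0=1, G1=0, G2=1, G3=1, giving Y=1. Observed 0.
Test 1: faults giving observed 0 are {G1 stuck-at-1, G2 stuck-at-0, G3 stuck-at-0}.
Test 2 (a=1, b=1, c=0, d=0): fault-free G0=0, G1=1, G2=1, G3=1 → 1; observed 1. Eliminates G2 stuck-at-0, G3 stuck-at-0.
Only G1 stuck-at-1 is consistent with every test.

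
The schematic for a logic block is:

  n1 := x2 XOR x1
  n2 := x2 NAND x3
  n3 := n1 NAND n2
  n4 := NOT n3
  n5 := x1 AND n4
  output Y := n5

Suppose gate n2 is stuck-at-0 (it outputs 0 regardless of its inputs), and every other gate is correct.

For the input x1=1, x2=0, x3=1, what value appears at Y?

Propagate with n2 forced: n1=1, n2=0 [stuck-at-0], n3=1, n4=0, n5=0.
So Y = 0. (Without the fault it would be 1.)

0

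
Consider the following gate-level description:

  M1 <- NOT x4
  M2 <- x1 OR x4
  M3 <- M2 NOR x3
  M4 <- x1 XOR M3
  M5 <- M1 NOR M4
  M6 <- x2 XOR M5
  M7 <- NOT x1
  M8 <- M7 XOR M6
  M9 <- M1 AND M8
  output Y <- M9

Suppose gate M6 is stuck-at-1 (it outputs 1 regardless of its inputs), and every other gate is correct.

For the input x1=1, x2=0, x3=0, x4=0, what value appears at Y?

1

Propagate with M6 forced: M1=1, M2=1, M3=0, M4=1, M5=0, M6=1 [stuck-at-1], M7=0, M8=1, M9=1.
So Y = 1. (Without the fault it would be 0.)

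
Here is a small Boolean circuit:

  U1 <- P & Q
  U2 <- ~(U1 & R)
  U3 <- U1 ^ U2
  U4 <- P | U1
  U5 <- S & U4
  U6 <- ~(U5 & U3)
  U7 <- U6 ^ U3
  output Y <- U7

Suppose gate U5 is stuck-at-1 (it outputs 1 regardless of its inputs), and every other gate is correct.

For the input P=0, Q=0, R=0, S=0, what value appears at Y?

Propagate with U5 forced: U1=0, U2=1, U3=1, U4=0, U5=1 [stuck-at-1], U6=0, U7=1.
So Y = 1. (Without the fault it would be 0.)

1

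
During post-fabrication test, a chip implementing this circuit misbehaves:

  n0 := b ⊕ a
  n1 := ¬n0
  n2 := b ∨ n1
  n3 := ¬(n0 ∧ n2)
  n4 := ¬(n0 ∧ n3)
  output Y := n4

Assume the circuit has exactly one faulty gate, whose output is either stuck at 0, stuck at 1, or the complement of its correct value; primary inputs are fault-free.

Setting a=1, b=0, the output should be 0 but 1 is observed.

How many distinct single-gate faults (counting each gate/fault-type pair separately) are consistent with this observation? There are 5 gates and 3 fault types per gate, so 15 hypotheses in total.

10

Fault-free: n0=1, n1=0, n2=0, n3=1, n4=0 → 0. Observed 1.
  n0: stuck-at-0, inverted output ✓; others ✗
  n1: stuck-at-1, inverted output ✓; others ✗
  n2: stuck-at-1, inverted output ✓; others ✗
  n3: stuck-at-0, inverted output ✓; others ✗
  n4: stuck-at-1, inverted output ✓; others ✗
Consistent faults: {n0 stuck-at-0, n0 inverted output, n1 stuck-at-1, n1 inverted output, n2 stuck-at-1, n2 inverted output, n3 stuck-at-0, n3 inverted output, n4 stuck-at-1, n4 inverted output} — 10 in all.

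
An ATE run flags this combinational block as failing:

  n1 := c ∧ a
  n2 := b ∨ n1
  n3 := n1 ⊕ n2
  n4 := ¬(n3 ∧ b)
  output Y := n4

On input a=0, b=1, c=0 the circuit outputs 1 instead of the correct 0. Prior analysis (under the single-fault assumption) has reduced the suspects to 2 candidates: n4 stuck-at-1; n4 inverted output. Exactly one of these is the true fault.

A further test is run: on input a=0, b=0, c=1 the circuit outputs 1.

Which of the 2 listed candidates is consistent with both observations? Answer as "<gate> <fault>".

n4 stuck-at-1

Evaluate each candidate on input a=0, b=0, c=1:
  n4 stuck-at-1: n1=0, n2=0, n3=0, n4=1 [stuck-at-1] → 1 — matches
  n4 inverted output: n1=0, n2=0, n3=0, n4=0 [inverted output] → 0 — eliminated
Only n4 stuck-at-1 reproduces the observed 1.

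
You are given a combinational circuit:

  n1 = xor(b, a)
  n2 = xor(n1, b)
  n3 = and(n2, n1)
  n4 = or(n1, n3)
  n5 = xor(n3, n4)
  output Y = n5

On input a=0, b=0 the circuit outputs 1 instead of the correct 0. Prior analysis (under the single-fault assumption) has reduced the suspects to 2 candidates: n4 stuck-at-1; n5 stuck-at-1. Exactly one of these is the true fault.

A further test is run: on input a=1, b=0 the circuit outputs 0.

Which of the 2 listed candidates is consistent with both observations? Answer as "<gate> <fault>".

Evaluate each candidate on input a=1, b=0:
  n4 stuck-at-1: n1=1, n2=1, n3=1, n4=1 [stuck-at-1], n5=0 → 0 — matches
  n5 stuck-at-1: n1=1, n2=1, n3=1, n4=1, n5=1 [stuck-at-1] → 1 — eliminated
Only n4 stuck-at-1 reproduces the observed 0.

n4 stuck-at-1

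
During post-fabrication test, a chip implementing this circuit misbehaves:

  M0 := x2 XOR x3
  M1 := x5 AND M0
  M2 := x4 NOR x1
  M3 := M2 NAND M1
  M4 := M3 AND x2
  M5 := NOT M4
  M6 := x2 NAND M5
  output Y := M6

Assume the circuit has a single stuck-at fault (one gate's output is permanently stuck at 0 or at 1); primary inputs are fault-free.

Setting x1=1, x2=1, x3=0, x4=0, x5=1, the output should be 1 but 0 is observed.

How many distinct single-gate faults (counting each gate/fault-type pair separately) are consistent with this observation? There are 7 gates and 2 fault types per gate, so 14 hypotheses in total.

5

Fault-free: M0=1, M1=1, M2=0, M3=1, M4=1, M5=0, M6=1 → 1. Observed 0.
  M0 stuck-at-0: output 1 ✗
  M0 stuck-at-1: output 1 ✗
  M1 stuck-at-0: output 1 ✗
  M1 stuck-at-1: output 1 ✗
  M2 stuck-at-0: output 1 ✗
  M2 stuck-at-1: output 0 ✓
  M3 stuck-at-0: output 0 ✓
  M3 stuck-at-1: output 1 ✗
  M4 stuck-at-0: output 0 ✓
  M4 stuck-at-1: output 1 ✗
  M5 stuck-at-0: output 1 ✗
  M5 stuck-at-1: output 0 ✓
  M6 stuck-at-0: output 0 ✓
  M6 stuck-at-1: output 1 ✗
Consistent faults: {M2 stuck-at-1, M3 stuck-at-0, M4 stuck-at-0, M5 stuck-at-1, M6 stuck-at-0} — 5 in all.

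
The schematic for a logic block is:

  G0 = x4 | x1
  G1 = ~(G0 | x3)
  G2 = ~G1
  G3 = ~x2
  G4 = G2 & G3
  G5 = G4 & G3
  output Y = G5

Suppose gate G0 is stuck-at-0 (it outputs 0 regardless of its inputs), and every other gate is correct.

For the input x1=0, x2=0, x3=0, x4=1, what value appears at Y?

Propagate with G0 forced: G0=0 [stuck-at-0], G1=1, G2=0, G3=1, G4=0, G5=0.
So Y = 0. (Without the fault it would be 1.)

0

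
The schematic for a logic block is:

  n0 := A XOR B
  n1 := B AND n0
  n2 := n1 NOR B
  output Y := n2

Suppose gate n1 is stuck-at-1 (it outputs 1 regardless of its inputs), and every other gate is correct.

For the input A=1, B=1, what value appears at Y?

Propagate with n1 forced: n0=0, n1=1 [stuck-at-1], n2=0.
So Y = 0. (Same as the fault-free value — the fault is masked on this input.)

0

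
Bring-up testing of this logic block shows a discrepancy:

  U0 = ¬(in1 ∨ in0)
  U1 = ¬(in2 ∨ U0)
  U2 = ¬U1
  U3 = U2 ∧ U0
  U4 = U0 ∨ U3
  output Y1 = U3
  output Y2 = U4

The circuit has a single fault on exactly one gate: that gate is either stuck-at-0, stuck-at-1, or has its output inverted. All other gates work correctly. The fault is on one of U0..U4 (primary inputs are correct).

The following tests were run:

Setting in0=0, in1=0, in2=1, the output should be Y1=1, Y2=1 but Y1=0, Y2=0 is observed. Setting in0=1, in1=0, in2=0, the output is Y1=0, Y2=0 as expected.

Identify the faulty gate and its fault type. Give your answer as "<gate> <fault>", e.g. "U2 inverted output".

Fault-free values for test 1 (in0=0, in1=0, in2=1): U0=1, U1=0, U2=1, U3=1, U4=1, giving Y1=1, Y2=1. Observed Y1=0, Y2=0.
Test 1: faults giving observed Y1=0, Y2=0 are {U0 stuck-at-0, U0 inverted output}.
Test 2 (in0=1, in1=0, in2=0): fault-free U0=0, U1=1, U2=0, U3=0, U4=0 → Y1=0, Y2=0; observed Y1=0, Y2=0. Eliminates U0 inverted output.
Only U0 stuck-at-0 is consistent with every test.

U0 stuck-at-0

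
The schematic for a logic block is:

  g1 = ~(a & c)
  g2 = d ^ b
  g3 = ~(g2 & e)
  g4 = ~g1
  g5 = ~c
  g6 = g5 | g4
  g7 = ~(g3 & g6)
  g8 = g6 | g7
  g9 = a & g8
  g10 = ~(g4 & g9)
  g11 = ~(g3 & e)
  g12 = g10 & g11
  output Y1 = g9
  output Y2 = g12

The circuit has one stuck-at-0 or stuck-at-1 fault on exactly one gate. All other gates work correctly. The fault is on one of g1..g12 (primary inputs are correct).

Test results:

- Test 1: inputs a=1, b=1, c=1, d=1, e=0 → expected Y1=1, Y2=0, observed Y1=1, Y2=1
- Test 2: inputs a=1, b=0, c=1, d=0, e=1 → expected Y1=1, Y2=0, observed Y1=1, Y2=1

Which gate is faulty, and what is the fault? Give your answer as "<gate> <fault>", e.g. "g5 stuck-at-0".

Fault-free values for test 1 (a=1, b=1, c=1, d=1, e=0): g1=0, g2=0, g3=1, g4=1, g5=0, g6=1, g7=0, g8=1, g9=1, g10=0, g11=1, g12=0, giving Y1=1, Y2=0. Observed Y1=1, Y2=1.
Test 1: faults giving observed Y1=1, Y2=1 are {g1 stuck-at-1, g4 stuck-at-0, g10 stuck-at-1, g12 stuck-at-1}.
Test 2 (a=1, b=0, c=1, d=0, e=1): fault-free g1=0, g2=0, g3=1, g4=1, g5=0, g6=1, g7=0, g8=1, g9=1, g10=0, g11=0, g12=0 → Y1=1, Y2=0; observed Y1=1, Y2=1. Eliminates g1 stuck-at-1, g4 stuck-at-0, g10 stuck-at-1.
Only g12 stuck-at-1 is consistent with every test.

g12 stuck-at-1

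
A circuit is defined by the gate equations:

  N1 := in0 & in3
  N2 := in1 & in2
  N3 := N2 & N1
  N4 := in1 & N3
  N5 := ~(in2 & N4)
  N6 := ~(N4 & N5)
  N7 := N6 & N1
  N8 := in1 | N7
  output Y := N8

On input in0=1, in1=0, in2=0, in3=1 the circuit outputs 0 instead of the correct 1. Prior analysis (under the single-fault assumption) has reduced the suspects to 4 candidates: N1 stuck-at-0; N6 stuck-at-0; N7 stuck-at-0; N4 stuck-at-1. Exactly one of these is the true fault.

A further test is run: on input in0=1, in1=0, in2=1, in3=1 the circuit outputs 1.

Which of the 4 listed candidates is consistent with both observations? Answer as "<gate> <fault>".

N4 stuck-at-1

Evaluate each candidate on input in0=1, in1=0, in2=1, in3=1:
  N1 stuck-at-0: N1=0 [stuck-at-0], N2=0, N3=0, N4=0, N5=1, N6=1, N7=0, N8=0 → 0 — eliminated
  N6 stuck-at-0: N1=1, N2=0, N3=0, N4=0, N5=1, N6=0 [stuck-at-0], N7=0, N8=0 → 0 — eliminated
  N7 stuck-at-0: N1=1, N2=0, N3=0, N4=0, N5=1, N6=1, N7=0 [stuck-at-0], N8=0 → 0 — eliminated
  N4 stuck-at-1: N1=1, N2=0, N3=0, N4=1 [stuck-at-1], N5=0, N6=1, N7=1, N8=1 → 1 — matches
Only N4 stuck-at-1 reproduces the observed 1.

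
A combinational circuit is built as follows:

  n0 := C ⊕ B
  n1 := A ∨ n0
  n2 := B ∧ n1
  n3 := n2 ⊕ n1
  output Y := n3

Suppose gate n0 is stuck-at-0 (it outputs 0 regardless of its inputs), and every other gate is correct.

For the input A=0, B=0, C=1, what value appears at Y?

Propagate with n0 forced: n0=0 [stuck-at-0], n1=0, n2=0, n3=0.
So Y = 0. (Without the fault it would be 1.)

0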